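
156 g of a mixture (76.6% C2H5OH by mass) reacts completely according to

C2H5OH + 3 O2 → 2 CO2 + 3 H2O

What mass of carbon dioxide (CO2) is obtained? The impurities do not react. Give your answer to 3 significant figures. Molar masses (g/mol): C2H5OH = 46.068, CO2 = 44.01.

Mass of pure C2H5OH = 156 g × 0.766 = 119.5 g.
n(C2H5OH) = 119.5 g / 46.068 g/mol = 2.594 mol.
From the equation the C2H5OH:CO2 mole ratio is 1:2, so n(CO2) = 2.594 × 2/1 = 5.188 mol.
Mass of CO2 = 5.188 mol × 44.01 g/mol = 228.3 g.

228 g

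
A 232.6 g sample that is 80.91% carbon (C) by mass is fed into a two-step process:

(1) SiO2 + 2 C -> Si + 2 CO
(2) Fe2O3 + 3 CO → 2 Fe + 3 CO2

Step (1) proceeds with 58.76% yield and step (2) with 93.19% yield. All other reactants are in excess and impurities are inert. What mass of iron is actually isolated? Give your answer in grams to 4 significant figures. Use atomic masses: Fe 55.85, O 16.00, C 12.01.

319.5 g

Pure C = 232.6 × 0.8091 = 188.20 g.
M(C) = 12.01 g/mol.
M(Fe) = 55.85 g/mol.
n(C) = 188.20 / 12.01 = 15.670 mol.
Step 1 (C:CO = 2:2): theoretical n(CO) = 15.670 mol; at 58.76% yield, n(CO) = 9.2077 mol.
Step 2 (CO:Fe = 3:2): theoretical n(Fe) = 6.1385 mol, so theoretical mass = 6.1385 × 55.85 = 342.83 g.
At 93.19% yield, actual mass of Fe = 342.83 × 0.9319 = 319.49 g.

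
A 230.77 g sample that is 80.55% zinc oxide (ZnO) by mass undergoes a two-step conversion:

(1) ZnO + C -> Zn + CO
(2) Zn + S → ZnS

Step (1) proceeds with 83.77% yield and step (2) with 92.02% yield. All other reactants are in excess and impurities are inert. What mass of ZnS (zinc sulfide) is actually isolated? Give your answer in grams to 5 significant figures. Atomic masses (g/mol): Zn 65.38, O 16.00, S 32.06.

171.57 g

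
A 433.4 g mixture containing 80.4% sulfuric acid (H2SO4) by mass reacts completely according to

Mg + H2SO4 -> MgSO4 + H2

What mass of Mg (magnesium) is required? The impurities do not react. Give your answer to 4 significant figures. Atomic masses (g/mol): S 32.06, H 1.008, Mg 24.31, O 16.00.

Mass of pure H2SO4 = 433.4 g × 0.804 = 348.45 g.
M(H2SO4) = 2(1.008) + 32.06 + 4(16.00) = 98.076 g/mol.
M(Mg) = 24.31 g/mol.
n(H2SO4) = 348.45 g / 98.076 g/mol = 3.5529 mol.
From the equation the H2SO4:Mg mole ratio is 1:1, so n(Mg) = 3.5529 × 1/1 = 3.5529 mol.
Mass of Mg = 3.5529 mol × 24.31 g/mol = 86.371 g.

86.37 g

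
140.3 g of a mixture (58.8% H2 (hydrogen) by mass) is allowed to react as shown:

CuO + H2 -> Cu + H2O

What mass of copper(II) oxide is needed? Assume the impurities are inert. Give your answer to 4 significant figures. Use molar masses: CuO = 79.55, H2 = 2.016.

3255 g

Mass of pure H2 = 140.3 g × 0.588 = 82.496 g.
n(H2) = 82.496 g / 2.016 g/mol = 40.921 mol.
From the equation the H2:CuO mole ratio is 1:1, so n(CuO) = 40.921 × 1/1 = 40.921 mol.
Mass of CuO = 40.921 mol × 79.55 g/mol = 3255.3 g.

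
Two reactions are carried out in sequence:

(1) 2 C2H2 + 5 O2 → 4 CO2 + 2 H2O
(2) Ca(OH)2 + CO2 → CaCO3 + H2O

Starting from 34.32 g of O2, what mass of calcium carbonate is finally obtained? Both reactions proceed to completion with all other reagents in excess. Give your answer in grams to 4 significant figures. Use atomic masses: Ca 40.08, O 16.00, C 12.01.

85.88 g

M(O2) = 2(16.00) = 32.00 g/mol.
M(CaCO3) = 40.08 + 12.01 + 3(16.00) = 100.09 g/mol.
n(O2) = 34.320 / 32.00 = 1.0725 mol.
Step 1 gives a 5:4 ratio of O2 to CO2, so n(CO2) = 0.85800 mol.
In step 2 the CO2:CaCO3 ratio is 1:1, so n(CaCO3) = 0.85800 mol.
Mass of CaCO3 = 0.85800 × 100.09 = 85.877 g.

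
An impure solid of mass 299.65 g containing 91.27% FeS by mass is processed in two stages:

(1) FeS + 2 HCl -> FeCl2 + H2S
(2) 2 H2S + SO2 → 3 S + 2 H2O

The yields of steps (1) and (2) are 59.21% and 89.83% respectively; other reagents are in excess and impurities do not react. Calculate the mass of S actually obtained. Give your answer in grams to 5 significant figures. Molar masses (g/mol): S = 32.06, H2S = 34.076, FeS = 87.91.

Pure FeS = 299.65 × 0.9127 = 273.491 g.
n(FeS) = 273.491 / 87.91 = 3.11103 mol.
Step 1 (FeS:H2S = 1:1): theoretical n(H2S) = 3.11103 mol; at 59.21% yield, n(H2S) = 1.84204 mol.
Step 2 (H2S:S = 2:3): theoretical n(S) = 2.76306 mol, so theoretical mass = 2.76306 × 32.06 = 88.5837 g.
At 89.83% yield, actual mass of S = 88.5837 × 0.8983 = 79.5748 g.

79.575 g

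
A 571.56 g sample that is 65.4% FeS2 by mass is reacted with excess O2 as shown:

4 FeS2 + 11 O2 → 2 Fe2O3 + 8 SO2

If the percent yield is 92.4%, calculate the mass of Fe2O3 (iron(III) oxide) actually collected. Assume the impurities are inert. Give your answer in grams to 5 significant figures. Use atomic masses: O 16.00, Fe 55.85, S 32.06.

Pure FeS2 available = 571.56 g × 0.654 = 373.800 g.
M(FeS2) = 55.85 + 2(32.06) = 119.97 g/mol.
M(Fe2O3) = 2(55.85) + 3(16.00) = 159.70 g/mol.
n(FeS2) = 373.800 g / 119.97 g/mol = 3.11578 mol.
From the equation the FeS2:Fe2O3 mole ratio is 4:2, so n(Fe2O3) = 3.11578 × 2/4 = 1.55789 mol.
Mass of Fe2O3 = 1.55789 mol × 159.70 g/mol = 248.795 g.
Actual mass collected = 248.795 g × 0.924 = 229.887 g.

229.89 g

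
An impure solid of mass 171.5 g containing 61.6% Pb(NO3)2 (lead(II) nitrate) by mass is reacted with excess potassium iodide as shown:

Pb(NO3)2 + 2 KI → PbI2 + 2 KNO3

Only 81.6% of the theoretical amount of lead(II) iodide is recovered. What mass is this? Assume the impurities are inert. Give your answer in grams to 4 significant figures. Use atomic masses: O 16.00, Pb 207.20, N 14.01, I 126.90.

120.0 g

Pure Pb(NO3)2 available = 171.5 g × 0.616 = 105.64 g.
M(Pb(NO3)2) = 207.20 + 2(14.01) + 6(16.00) = 331.22 g/mol.
M(PbI2) = 207.20 + 2(126.90) = 461.00 g/mol.
n(Pb(NO3)2) = 105.64 g / 331.22 g/mol = 0.31895 mol.
From the equation the Pb(NO3)2:PbI2 mole ratio is 1:1, so n(PbI2) = 0.31895 × 1/1 = 0.31895 mol.
Mass of PbI2 = 0.31895 mol × 461.00 g/mol = 147.04 g.
Actual mass collected = 147.04 g × 0.816 = 119.98 g.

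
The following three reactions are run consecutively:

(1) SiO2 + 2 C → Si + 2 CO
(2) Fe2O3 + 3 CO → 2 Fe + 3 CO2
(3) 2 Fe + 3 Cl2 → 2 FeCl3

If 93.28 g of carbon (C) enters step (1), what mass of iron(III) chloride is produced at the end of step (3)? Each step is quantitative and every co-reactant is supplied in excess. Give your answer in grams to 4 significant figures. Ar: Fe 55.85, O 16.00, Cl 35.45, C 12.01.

M(C) = 12.01 g/mol.
M(FeCl3) = 55.85 + 3(35.45) = 162.20 g/mol.
n(C) = 93.28 / 12.01 = 7.7669 mol.
Reaction (1): C→CO ratio 2:2 ⇒ n(CO) = 7.7669 mol.
Reaction (2): CO→Fe ratio 3:2 ⇒ n(Fe) = 5.1779 mol.
Reaction (3): Fe→FeCl3 ratio 2:2 ⇒ n(FeCl3) = 5.1779 mol.
Mass of FeCl3 = 5.1779 × 162.20 = 839.86 g.

839.9 g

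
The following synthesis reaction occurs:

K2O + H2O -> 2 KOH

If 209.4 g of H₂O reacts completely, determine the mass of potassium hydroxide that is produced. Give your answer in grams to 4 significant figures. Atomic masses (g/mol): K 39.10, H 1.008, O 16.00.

1304 g

M(H2O) = 2(1.008) + 16.00 = 18.016 g/mol.
M(KOH) = 39.10 + 16.00 + 1.008 = 56.108 g/mol.
n(H2O) = 209.40 g / 18.016 g/mol = 11.623 mol.
From the equation the H2O:KOH mole ratio is 1:2, so n(KOH) = 11.623 × 2/1 = 23.246 mol.
Mass of KOH = 23.246 mol × 56.108 g/mol = 1304.3 g.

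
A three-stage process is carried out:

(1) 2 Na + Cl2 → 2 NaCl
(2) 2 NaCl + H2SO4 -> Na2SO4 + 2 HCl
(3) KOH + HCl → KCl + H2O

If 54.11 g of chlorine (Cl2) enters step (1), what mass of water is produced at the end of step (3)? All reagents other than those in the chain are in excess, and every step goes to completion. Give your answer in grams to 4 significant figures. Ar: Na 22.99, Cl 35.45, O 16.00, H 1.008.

27.50 g

M(Cl2) = 2(35.45) = 70.90 g/mol.
M(H2O) = 2(1.008) + 16.00 = 18.016 g/mol.
n(Cl2) = 54.11 / 70.90 = 0.76319 mol.
Reaction (1): Cl2→NaCl ratio 1:2 ⇒ n(NaCl) = 1.5264 mol.
Reaction (2): NaCl→HCl ratio 2:2 ⇒ n(HCl) = 1.5264 mol.
Reaction (3): HCl→H2O ratio 1:1 ⇒ n(H2O) = 1.5264 mol.
Mass of H2O = 1.5264 × 18.016 = 27.499 g.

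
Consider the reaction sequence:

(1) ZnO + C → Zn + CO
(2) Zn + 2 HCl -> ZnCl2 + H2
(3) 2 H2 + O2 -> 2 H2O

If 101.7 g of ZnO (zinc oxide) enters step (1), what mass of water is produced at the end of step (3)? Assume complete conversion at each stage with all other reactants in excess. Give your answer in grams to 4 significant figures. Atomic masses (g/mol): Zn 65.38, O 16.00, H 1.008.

M(ZnO) = 65.38 + 16.00 = 81.38 g/mol.
M(H2O) = 2(1.008) + 16.00 = 18.016 g/mol.
n(ZnO) = 101.7 / 81.38 = 1.2497 mol.
Reaction (1): ZnO→Zn ratio 1:1 ⇒ n(Zn) = 1.2497 mol.
Reaction (2): Zn→H2 ratio 1:1 ⇒ n(H2) = 1.2497 mol.
Reaction (3): H2→H2O ratio 2:2 ⇒ n(H2O) = 1.2497 mol.
Mass of H2O = 1.2497 × 18.016 = 22.514 g.

22.51 g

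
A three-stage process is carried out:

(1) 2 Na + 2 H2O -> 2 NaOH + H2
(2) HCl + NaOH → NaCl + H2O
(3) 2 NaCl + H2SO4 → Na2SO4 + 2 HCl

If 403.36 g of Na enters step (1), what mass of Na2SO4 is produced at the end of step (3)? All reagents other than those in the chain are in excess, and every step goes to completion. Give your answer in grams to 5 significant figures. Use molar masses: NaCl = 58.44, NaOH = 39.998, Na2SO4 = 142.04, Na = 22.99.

1246.0 g

n(Na) = 403.36 / 22.99 = 17.5450 mol.
Reaction (1): Na→NaOH ratio 2:2 ⇒ n(NaOH) = 17.5450 mol.
Reaction (2): NaOH→NaCl ratio 1:1 ⇒ n(NaCl) = 17.5450 mol.
Reaction (3): NaCl→Na2SO4 ratio 2:1 ⇒ n(Na2SO4) = 8.77251 mol.
Mass of Na2SO4 = 8.77251 × 142.04 = 1246.05 g.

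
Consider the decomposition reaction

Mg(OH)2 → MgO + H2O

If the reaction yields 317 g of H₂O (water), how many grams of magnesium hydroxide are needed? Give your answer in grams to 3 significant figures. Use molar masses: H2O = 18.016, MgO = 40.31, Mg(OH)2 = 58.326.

n(H2O) = 317.0 g / 18.016 g/mol = 17.60 mol.
From the equation the H2O:Mg(OH)2 mole ratio is 1:1, so n(Mg(OH)2) = 17.60 × 1/1 = 17.60 mol.
Mass of Mg(OH)2 = 17.60 mol × 58.326 g/mol = 1026 g.

1030 g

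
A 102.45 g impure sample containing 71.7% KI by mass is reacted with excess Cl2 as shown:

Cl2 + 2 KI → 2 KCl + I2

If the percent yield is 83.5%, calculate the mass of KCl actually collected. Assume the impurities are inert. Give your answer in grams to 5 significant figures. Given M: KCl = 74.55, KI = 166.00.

Pure KI available = 102.45 g × 0.717 = 73.4567 g.
n(KI) = 73.4567 g / 166.00 g/mol = 0.442510 mol.
From the equation the KI:KCl mole ratio is 2:2, so n(KCl) = 0.442510 × 2/2 = 0.442510 mol.
Mass of KCl = 0.442510 mol × 74.55 g/mol = 32.9891 g.
Actual mass collected = 32.9891 g × 0.835 = 27.5459 g.

27.546 g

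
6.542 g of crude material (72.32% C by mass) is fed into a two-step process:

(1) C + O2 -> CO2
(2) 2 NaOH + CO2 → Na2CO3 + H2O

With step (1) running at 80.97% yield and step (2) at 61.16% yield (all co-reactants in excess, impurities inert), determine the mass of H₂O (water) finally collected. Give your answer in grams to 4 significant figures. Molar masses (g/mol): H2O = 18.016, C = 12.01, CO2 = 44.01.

3.515 g

Pure C = 6.542 × 0.7232 = 4.7312 g.
n(C) = 4.7312 / 12.01 = 0.39394 mol.
Step 1 (C:CO2 = 1:1): theoretical n(CO2) = 0.39394 mol; at 80.97% yield, n(CO2) = 0.31897 mol.
Step 2 (CO2:H2O = 1:1): theoretical n(H2O) = 0.31897 mol, so theoretical mass = 0.31897 × 18.016 = 5.7466 g.
At 61.16% yield, actual mass of H2O = 5.7466 × 0.6116 = 3.5146 g.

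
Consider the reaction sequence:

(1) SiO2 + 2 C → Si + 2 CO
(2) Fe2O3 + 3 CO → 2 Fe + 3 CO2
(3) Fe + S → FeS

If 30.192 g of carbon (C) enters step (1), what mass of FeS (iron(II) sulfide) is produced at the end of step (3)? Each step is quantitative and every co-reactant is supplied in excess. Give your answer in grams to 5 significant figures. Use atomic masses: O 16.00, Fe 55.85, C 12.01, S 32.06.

M(C) = 12.01 g/mol.
M(FeS) = 55.85 + 32.06 = 87.91 g/mol.
n(C) = 30.192 / 12.01 = 2.51391 mol.
Reaction (1): C→CO ratio 2:2 ⇒ n(CO) = 2.51391 mol.
Reaction (2): CO→Fe ratio 3:2 ⇒ n(Fe) = 1.67594 mol.
Reaction (3): Fe→FeS ratio 1:1 ⇒ n(FeS) = 1.67594 mol.
Mass of FeS = 1.67594 × 87.91 = 147.332 g.

147.33 g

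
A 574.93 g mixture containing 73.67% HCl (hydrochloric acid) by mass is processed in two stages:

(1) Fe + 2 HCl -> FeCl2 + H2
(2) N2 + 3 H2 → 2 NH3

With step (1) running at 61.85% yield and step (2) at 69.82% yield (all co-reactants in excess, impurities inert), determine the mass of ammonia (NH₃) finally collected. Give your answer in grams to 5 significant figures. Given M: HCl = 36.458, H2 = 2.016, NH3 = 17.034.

Pure HCl = 574.93 × 0.7367 = 423.551 g.
n(HCl) = 423.551 / 36.458 = 11.6175 mol.
Step 1 (HCl:H2 = 2:1): theoretical n(H2) = 5.80875 mol; at 61.85% yield, n(H2) = 3.59271 mol.
Step 2 (H2:NH3 = 3:2): theoretical n(NH3) = 2.39514 mol, so theoretical mass = 2.39514 × 17.034 = 40.7988 g.
At 69.82% yield, actual mass of NH3 = 40.7988 × 0.6982 = 28.4858 g.

28.486 g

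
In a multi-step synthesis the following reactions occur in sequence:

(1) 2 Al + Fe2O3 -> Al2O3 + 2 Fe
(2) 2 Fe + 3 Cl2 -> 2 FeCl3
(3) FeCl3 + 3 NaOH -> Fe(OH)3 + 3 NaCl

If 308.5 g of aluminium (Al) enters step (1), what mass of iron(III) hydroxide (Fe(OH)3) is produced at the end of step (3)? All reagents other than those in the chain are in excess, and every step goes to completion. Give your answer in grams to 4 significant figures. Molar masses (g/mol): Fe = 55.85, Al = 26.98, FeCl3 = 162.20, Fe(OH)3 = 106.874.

1222 g

n(Al) = 308.5 / 26.98 = 11.434 mol.
Reaction (1): Al→Fe ratio 2:2 ⇒ n(Fe) = 11.434 mol.
Reaction (2): Fe→FeCl3 ratio 2:2 ⇒ n(FeCl3) = 11.434 mol.
Reaction (3): FeCl3→Fe(OH)3 ratio 1:1 ⇒ n(Fe(OH)3) = 11.434 mol.
Mass of Fe(OH)3 = 11.434 × 106.874 = 1222.0 g.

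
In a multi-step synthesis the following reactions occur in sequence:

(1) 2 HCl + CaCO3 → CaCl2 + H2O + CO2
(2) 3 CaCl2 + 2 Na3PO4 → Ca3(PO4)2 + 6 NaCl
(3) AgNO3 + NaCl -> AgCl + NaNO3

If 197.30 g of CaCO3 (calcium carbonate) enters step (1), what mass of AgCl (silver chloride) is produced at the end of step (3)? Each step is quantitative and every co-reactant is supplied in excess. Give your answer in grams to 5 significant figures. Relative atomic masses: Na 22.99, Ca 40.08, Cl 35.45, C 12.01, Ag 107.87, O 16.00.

565.03 g

M(CaCO3) = 40.08 + 12.01 + 3(16.00) = 100.09 g/mol.
M(AgCl) = 107.87 + 35.45 = 143.32 g/mol.
n(CaCO3) = 197.30 / 100.09 = 1.97123 mol.
Reaction (1): CaCO3→CaCl2 ratio 1:1 ⇒ n(CaCl2) = 1.97123 mol.
Reaction (2): CaCl2→NaCl ratio 3:6 ⇒ n(NaCl) = 3.94245 mol.
Reaction (3): NaCl→AgCl ratio 1:1 ⇒ n(AgCl) = 3.94245 mol.
Mass of AgCl = 3.94245 × 143.32 = 565.032 g.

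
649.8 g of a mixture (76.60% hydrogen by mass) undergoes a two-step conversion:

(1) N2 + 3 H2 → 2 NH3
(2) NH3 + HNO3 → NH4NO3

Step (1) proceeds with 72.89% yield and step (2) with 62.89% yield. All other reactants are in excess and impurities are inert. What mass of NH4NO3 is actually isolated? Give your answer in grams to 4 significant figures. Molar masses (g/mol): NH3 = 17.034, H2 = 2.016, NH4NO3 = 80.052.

Pure H2 = 649.8 × 0.7660 = 497.75 g.
n(H2) = 497.75 / 2.016 = 246.90 mol.
Step 1 (H2:NH3 = 3:2): theoretical n(NH3) = 164.60 mol; at 72.89% yield, n(NH3) = 119.98 mol.
Step 2 (NH3:NH4NO3 = 1:1): theoretical n(NH4NO3) = 119.98 mol, so theoretical mass = 119.98 × 80.052 = 9604.3 g.
At 62.89% yield, actual mass of NH4NO3 = 9604.3 × 0.6289 = 6040.2 g.

6040 g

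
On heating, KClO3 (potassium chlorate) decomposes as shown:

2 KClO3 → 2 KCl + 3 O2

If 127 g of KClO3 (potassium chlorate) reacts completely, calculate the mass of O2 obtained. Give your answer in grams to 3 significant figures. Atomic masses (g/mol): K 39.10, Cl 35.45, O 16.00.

49.7 g

M(KClO3) = 39.10 + 35.45 + 3(16.00) = 122.55 g/mol.
M(O2) = 2(16.00) = 32.00 g/mol.
n(KClO3) = 127.0 g / 122.55 g/mol = 1.036 mol.
From the equation the KClO3:O2 mole ratio is 2:3, so n(O2) = 1.036 × 3/2 = 1.554 mol.
Mass of O2 = 1.554 mol × 32.00 g/mol = 49.74 g.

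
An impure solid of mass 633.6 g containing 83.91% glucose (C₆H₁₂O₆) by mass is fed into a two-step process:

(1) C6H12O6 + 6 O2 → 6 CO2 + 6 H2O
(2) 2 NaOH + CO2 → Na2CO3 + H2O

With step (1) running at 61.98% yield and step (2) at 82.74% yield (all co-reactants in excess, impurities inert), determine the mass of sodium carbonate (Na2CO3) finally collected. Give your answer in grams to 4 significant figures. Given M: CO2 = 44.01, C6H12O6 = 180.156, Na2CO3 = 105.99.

962.4 g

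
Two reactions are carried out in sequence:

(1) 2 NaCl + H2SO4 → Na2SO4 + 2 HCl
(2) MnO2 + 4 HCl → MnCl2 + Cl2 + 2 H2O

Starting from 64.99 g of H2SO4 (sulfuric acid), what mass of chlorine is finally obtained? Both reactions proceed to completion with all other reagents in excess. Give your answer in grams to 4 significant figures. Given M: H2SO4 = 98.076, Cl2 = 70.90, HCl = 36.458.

23.49 g

n(H2SO4) = 64.990 / 98.076 = 0.66265 mol.
Step 1 gives a 1:2 ratio of H2SO4 to HCl, so n(HCl) = 1.3253 mol.
In step 2 the HCl:Cl2 ratio is 4:1, so n(Cl2) = 0.33132 mol.
Mass of Cl2 = 0.33132 × 70.90 = 23.491 g.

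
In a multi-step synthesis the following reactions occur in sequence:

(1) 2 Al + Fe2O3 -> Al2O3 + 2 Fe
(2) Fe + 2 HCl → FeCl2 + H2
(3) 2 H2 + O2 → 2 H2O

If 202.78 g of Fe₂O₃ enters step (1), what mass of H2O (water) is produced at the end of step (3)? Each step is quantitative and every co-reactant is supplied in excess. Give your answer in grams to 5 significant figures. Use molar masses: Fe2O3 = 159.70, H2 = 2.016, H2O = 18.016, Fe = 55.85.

n(Fe2O3) = 202.78 / 159.70 = 1.26976 mol.
Reaction (1): Fe2O3→Fe ratio 1:2 ⇒ n(Fe) = 2.53951 mol.
Reaction (2): Fe→H2 ratio 1:1 ⇒ n(H2) = 2.53951 mol.
Reaction (3): H2→H2O ratio 2:2 ⇒ n(H2O) = 2.53951 mol.
Mass of H2O = 2.53951 × 18.016 = 45.7518 g.

45.752 g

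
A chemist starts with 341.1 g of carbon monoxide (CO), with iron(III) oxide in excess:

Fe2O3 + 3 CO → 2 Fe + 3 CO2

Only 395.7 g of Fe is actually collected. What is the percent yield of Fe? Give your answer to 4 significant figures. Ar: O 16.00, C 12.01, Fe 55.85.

87.27 %

M(CO) = 12.01 + 16.00 = 28.01 g/mol.
M(Fe) = 55.85 g/mol.
n(CO) = 341.10 g / 28.01 g/mol = 12.178 mol.
From the equation the CO:Fe mole ratio is 3:2, so n(Fe) = 12.178 × 2/3 = 8.1185 mol.
Mass of Fe = 8.1185 mol × 55.85 g/mol = 453.42 g.
This is the theoretical yield. Percent yield = 395.7 g / 453.42 g × 100% = 87.270%.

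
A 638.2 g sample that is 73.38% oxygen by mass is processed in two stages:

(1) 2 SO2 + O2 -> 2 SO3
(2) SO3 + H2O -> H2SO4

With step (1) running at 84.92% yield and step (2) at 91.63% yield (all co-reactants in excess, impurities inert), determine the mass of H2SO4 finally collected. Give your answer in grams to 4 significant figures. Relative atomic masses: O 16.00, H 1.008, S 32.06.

2234 g

Pure O2 = 638.2 × 0.7338 = 468.31 g.
M(O2) = 2(16.00) = 32.00 g/mol.
M(H2SO4) = 2(1.008) + 32.06 + 4(16.00) = 98.076 g/mol.
n(O2) = 468.31 / 32.00 = 14.635 mol.
Step 1 (O2:SO3 = 1:2): theoretical n(SO3) = 29.269 mol; at 84.92% yield, n(SO3) = 24.856 mol.
Step 2 (SO3:H2SO4 = 1:1): theoretical n(H2SO4) = 24.856 mol, so theoretical mass = 24.856 × 98.076 = 2437.7 g.
At 91.63% yield, actual mass of H2SO4 = 2437.7 × 0.9163 = 2233.7 g.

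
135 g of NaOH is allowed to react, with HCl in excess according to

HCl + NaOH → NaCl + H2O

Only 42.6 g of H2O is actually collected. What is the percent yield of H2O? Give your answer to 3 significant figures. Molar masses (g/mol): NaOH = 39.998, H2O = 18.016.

70.1 %

n(NaOH) = 135.0 g / 39.998 g/mol = 3.375 mol.
From the equation the NaOH:H2O mole ratio is 1:1, so n(H2O) = 3.375 × 1/1 = 3.375 mol.
Mass of H2O = 3.375 mol × 18.016 g/mol = 60.81 g.
This is the theoretical yield. Percent yield = 42.6 g / 60.81 g × 100% = 70.06%.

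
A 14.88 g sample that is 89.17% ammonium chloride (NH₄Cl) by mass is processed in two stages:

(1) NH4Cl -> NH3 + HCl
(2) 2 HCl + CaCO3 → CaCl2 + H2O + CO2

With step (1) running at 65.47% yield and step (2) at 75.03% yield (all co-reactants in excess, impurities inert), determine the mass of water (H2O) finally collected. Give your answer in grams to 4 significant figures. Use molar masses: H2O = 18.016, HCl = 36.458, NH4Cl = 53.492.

Pure NH4Cl = 14.88 × 0.8917 = 13.268 g.
n(NH4Cl) = 13.268 / 53.492 = 0.24805 mol.
Step 1 (NH4Cl:HCl = 1:1): theoretical n(HCl) = 0.24805 mol; at 65.47% yield, n(HCl) = 0.16240 mol.
Step 2 (HCl:H2O = 2:1): theoretical n(H2O) = 0.081198 mol, so theoretical mass = 0.081198 × 18.016 = 1.4629 g.
At 75.03% yield, actual mass of H2O = 1.4629 × 0.7503 = 1.0976 g.

1.098 g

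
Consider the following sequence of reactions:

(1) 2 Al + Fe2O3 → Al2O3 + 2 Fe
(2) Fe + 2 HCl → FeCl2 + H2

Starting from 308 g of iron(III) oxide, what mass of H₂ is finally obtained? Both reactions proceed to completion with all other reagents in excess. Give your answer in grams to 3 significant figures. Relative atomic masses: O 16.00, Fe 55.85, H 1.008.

7.78 g

M(Fe2O3) = 2(55.85) + 3(16.00) = 159.70 g/mol.
M(H2) = 2(1.008) = 2.016 g/mol.
n(Fe2O3) = 308.0 / 159.70 = 1.929 mol.
Step 1 gives a 1:2 ratio of Fe2O3 to Fe, so n(Fe) = 3.857 mol.
In step 2 the Fe:H2 ratio is 1:1, so n(H2) = 3.857 mol.
Mass of H2 = 3.857 × 2.016 = 7.776 g.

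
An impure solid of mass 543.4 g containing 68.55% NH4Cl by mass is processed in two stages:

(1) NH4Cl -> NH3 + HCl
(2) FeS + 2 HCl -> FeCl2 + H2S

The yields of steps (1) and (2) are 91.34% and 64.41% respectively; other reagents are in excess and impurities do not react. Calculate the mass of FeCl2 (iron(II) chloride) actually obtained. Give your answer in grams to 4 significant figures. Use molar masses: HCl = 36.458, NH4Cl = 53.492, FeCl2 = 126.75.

Pure NH4Cl = 543.4 × 0.6855 = 372.50 g.
n(NH4Cl) = 372.50 / 53.492 = 6.9637 mol.
Step 1 (NH4Cl:HCl = 1:1): theoretical n(HCl) = 6.9637 mol; at 91.34% yield, n(HCl) = 6.3606 mol.
Step 2 (HCl:FeCl2 = 2:1): theoretical n(FeCl2) = 3.1803 mol, so theoretical mass = 3.1803 × 126.75 = 403.10 g.
At 64.41% yield, actual mass of FeCl2 = 403.10 × 0.6441 = 259.64 g.

259.6 g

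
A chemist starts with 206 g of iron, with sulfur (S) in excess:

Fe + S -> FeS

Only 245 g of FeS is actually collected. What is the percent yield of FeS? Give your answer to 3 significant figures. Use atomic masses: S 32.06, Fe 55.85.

75.6 %

M(Fe) = 55.85 g/mol.
M(FeS) = 55.85 + 32.06 = 87.91 g/mol.
n(Fe) = 206.0 g / 55.85 g/mol = 3.688 mol.
From the equation the Fe:FeS mole ratio is 1:1, so n(FeS) = 3.688 × 1/1 = 3.688 mol.
Mass of FeS = 3.688 mol × 87.91 g/mol = 324.3 g.
This is the theoretical yield. Percent yield = 245 g / 324.3 g × 100% = 75.56%.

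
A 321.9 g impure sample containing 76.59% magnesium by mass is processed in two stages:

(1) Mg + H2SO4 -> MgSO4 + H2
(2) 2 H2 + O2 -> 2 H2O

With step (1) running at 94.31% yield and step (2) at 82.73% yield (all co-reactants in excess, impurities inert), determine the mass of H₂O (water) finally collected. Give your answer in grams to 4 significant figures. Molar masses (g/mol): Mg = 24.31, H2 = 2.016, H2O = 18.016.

142.6 g

Pure Mg = 321.9 × 0.7659 = 246.54 g.
n(Mg) = 246.54 / 24.31 = 10.142 mol.
Step 1 (Mg:H2 = 1:1): theoretical n(H2) = 10.142 mol; at 94.31% yield, n(H2) = 9.5646 mol.
Step 2 (H2:H2O = 2:2): theoretical n(H2O) = 9.5646 mol, so theoretical mass = 9.5646 × 18.016 = 172.32 g.
At 82.73% yield, actual mass of H2O = 172.32 × 0.8273 = 142.56 g.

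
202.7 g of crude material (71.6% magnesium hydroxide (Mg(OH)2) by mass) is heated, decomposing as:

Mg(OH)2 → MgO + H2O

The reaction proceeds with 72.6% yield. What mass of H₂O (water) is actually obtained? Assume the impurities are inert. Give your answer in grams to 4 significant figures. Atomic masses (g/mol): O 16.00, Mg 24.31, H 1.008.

32.55 g

Pure Mg(OH)2 available = 202.7 g × 0.716 = 145.13 g.
M(Mg(OH)2) = 24.31 + 2(16.00) + 2(1.008) = 58.326 g/mol.
M(H2O) = 2(1.008) + 16.00 = 18.016 g/mol.
n(Mg(OH)2) = 145.13 g / 58.326 g/mol = 2.4883 mol.
From the equation the Mg(OH)2:H2O mole ratio is 1:1, so n(H2O) = 2.4883 × 1/1 = 2.4883 mol.
Mass of H2O = 2.4883 mol × 18.016 g/mol = 44.829 g.
Actual mass collected = 44.829 g × 0.726 = 32.546 g.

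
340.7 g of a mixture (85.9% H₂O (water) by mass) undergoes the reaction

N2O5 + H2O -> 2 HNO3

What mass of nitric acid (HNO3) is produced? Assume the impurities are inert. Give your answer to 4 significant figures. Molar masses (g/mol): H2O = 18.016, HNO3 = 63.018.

Mass of pure H2O = 340.7 g × 0.859 = 292.66 g.
n(H2O) = 292.66 g / 18.016 g/mol = 16.245 mol.
From the equation the H2O:HNO3 mole ratio is 1:2, so n(HNO3) = 16.245 × 2/1 = 32.489 mol.
Mass of HNO3 = 32.489 mol × 63.018 g/mol = 2047.4 g.

2047 g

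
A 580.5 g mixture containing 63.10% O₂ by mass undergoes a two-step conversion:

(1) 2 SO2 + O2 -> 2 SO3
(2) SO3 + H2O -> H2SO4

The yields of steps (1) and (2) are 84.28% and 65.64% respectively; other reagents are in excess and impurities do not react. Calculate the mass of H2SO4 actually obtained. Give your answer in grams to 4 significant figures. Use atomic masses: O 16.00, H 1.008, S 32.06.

1242 g

Pure O2 = 580.5 × 0.6310 = 366.30 g.
M(O2) = 2(16.00) = 32.00 g/mol.
M(H2SO4) = 2(1.008) + 32.06 + 4(16.00) = 98.076 g/mol.
n(O2) = 366.30 / 32.00 = 11.447 mol.
Step 1 (O2:SO3 = 1:2): theoretical n(SO3) = 22.893 mol; at 84.28% yield, n(SO3) = 19.295 mol.
Step 2 (SO3:H2SO4 = 1:1): theoretical n(H2SO4) = 19.295 mol, so theoretical mass = 19.295 × 98.076 = 1892.3 g.
At 65.64% yield, actual mass of H2SO4 = 1892.3 × 0.6564 = 1242.1 g.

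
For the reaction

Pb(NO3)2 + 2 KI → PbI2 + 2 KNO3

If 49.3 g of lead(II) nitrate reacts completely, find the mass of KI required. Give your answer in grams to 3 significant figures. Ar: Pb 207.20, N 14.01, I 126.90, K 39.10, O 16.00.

49.4 g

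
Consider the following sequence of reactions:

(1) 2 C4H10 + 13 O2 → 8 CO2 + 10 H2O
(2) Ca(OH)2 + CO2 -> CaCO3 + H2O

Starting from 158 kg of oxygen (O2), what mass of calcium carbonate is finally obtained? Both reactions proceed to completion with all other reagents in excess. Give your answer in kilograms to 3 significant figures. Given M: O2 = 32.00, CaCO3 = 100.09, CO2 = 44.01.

158 kg = 158000 g.
n(O2) = 158000 / 32.00 = 4938 mol.
Step 1 gives a 13:8 ratio of O2 to CO2, so n(CO2) = 3038 mol.
In step 2 the CO2:CaCO3 ratio is 1:1, so n(CaCO3) = 3038 mol.
Mass of CaCO3 = 3038 × 100.09 = 304100 g = 304 kg.

304 kg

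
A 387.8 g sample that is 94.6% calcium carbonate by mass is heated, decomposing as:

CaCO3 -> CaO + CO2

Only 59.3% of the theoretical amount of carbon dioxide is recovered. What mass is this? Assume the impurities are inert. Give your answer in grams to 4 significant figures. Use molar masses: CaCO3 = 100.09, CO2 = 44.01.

95.66 g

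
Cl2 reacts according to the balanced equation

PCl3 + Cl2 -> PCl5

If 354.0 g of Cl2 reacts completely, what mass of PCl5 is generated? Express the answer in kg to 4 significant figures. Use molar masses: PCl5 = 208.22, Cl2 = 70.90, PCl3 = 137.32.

n(Cl2) = 354.00 g / 70.90 g/mol = 4.9929 mol.
From the equation the Cl2:PCl5 mole ratio is 1:1, so n(PCl5) = 4.9929 × 1/1 = 4.9929 mol.
Mass of PCl5 = 4.9929 mol × 208.22 g/mol = 1039.6 g.
Converting to kg: 1039.6 g = 1.040 kg.

1.040 kg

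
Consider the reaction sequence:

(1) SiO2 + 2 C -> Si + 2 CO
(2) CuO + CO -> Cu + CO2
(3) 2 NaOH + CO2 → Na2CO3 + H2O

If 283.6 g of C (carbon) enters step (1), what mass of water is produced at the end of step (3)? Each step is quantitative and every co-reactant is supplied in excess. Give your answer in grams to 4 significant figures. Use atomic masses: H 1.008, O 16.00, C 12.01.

425.4 g

M(C) = 12.01 g/mol.
M(H2O) = 2(1.008) + 16.00 = 18.016 g/mol.
n(C) = 283.6 / 12.01 = 23.614 mol.
Reaction (1): C→CO ratio 2:2 ⇒ n(CO) = 23.614 mol.
Reaction (2): CO→CO2 ratio 1:1 ⇒ n(CO2) = 23.614 mol.
Reaction (3): CO2→H2O ratio 1:1 ⇒ n(H2O) = 23.614 mol.
Mass of H2O = 23.614 × 18.016 = 425.42 g.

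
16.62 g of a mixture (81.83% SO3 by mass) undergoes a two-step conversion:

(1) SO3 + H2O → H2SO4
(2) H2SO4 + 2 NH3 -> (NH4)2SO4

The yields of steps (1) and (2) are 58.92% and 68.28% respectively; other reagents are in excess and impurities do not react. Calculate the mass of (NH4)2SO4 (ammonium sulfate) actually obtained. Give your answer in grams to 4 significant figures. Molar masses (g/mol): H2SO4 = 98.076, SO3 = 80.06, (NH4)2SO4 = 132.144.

9.031 g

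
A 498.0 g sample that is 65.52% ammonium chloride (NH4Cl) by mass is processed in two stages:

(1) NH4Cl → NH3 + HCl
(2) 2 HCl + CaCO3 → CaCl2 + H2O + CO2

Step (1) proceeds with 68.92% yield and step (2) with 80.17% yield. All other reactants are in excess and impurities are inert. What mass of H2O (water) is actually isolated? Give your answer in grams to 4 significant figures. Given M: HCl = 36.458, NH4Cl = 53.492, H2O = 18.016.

30.36 g

Pure NH4Cl = 498.0 × 0.6552 = 326.29 g.
n(NH4Cl) = 326.29 / 53.492 = 6.0998 mol.
Step 1 (NH4Cl:HCl = 1:1): theoretical n(HCl) = 6.0998 mol; at 68.92% yield, n(HCl) = 4.2040 mol.
Step 2 (HCl:H2O = 2:1): theoretical n(H2O) = 2.1020 mol, so theoretical mass = 2.1020 × 18.016 = 37.869 g.
At 80.17% yield, actual mass of H2O = 37.869 × 0.8017 = 30.360 g.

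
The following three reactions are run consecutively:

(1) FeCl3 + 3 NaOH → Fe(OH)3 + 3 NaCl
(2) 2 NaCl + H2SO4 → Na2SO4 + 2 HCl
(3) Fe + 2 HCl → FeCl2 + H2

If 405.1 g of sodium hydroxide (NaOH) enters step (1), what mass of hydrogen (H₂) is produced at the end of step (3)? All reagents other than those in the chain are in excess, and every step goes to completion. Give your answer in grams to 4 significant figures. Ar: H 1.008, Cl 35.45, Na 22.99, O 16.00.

M(NaOH) = 22.99 + 16.00 + 1.008 = 39.998 g/mol.
M(H2) = 2(1.008) = 2.016 g/mol.
n(NaOH) = 405.1 / 39.998 = 10.128 mol.
Reaction (1): NaOH→NaCl ratio 3:3 ⇒ n(NaCl) = 10.128 mol.
Reaction (2): NaCl→HCl ratio 2:2 ⇒ n(HCl) = 10.128 mol.
Reaction (3): HCl→H2 ratio 2:1 ⇒ n(H2) = 5.0640 mol.
Mass of H2 = 5.0640 × 2.016 = 10.209 g.

10.21 g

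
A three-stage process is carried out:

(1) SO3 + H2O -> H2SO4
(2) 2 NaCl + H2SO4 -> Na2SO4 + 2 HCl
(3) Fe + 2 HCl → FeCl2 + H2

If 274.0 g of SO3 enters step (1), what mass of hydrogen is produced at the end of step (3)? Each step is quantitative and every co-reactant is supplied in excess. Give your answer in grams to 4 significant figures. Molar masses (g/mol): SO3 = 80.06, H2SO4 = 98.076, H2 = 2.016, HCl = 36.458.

n(SO3) = 274.0 / 80.06 = 3.4224 mol.
Reaction (1): SO3→H2SO4 ratio 1:1 ⇒ n(H2SO4) = 3.4224 mol.
Reaction (2): H2SO4→HCl ratio 1:2 ⇒ n(HCl) = 6.8449 mol.
Reaction (3): HCl→H2 ratio 2:1 ⇒ n(H2) = 3.4224 mol.
Mass of H2 = 3.4224 × 2.016 = 6.8996 g.

6.900 g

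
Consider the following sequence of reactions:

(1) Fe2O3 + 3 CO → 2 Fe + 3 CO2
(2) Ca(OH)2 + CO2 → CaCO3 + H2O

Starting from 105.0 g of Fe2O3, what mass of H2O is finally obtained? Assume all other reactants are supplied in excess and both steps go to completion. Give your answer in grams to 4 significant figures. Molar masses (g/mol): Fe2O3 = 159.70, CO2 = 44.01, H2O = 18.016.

n(Fe2O3) = 105.00 / 159.70 = 0.65748 mol.
Step 1 gives a 1:3 ratio of Fe2O3 to CO2, so n(CO2) = 1.9724 mol.
In step 2 the CO2:H2O ratio is 1:1, so n(H2O) = 1.9724 mol.
Mass of H2O = 1.9724 × 18.016 = 35.536 g.

35.54 g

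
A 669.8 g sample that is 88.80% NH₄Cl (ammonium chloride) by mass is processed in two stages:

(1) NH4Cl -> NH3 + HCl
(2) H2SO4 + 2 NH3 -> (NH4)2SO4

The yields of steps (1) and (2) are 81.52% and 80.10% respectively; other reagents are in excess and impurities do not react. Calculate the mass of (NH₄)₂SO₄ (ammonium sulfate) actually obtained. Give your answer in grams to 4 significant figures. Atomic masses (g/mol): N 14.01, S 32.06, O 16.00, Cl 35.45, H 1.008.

Pure NH4Cl = 669.8 × 0.8880 = 594.78 g.
M(NH4Cl) = 14.01 + 4(1.008) + 35.45 = 53.492 g/mol.
M((NH4)2SO4) = 2(14.01) + 8(1.008) + 32.06 + 4(16.00) = 132.144 g/mol.
n(NH4Cl) = 594.78 / 53.492 = 11.119 mol.
Step 1 (NH4Cl:NH3 = 1:1): theoretical n(NH3) = 11.119 mol; at 81.52% yield, n(NH3) = 9.0643 mol.
Step 2 (NH3:(NH4)2SO4 = 2:1): theoretical n((NH4)2SO4) = 4.5321 mol, so theoretical mass = 4.5321 × 132.144 = 598.90 g.
At 80.10% yield, actual mass of (NH4)2SO4 = 598.90 × 0.8010 = 479.72 g.

479.7 g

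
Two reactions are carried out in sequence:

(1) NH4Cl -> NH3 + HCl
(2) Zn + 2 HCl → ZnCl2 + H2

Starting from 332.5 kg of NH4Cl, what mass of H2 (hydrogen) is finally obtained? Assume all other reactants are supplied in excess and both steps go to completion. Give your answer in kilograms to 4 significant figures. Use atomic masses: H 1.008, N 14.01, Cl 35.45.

6.266 kg

M(NH4Cl) = 14.01 + 4(1.008) + 35.45 = 53.492 g/mol.
M(H2) = 2(1.008) = 2.016 g/mol.
332.5 kg = 332500 g.
n(NH4Cl) = 332500 / 53.492 = 6215.9 mol.
Step 1 gives a 1:1 ratio of NH4Cl to HCl, so n(HCl) = 6215.9 mol.
In step 2 the HCl:H2 ratio is 2:1, so n(H2) = 3107.9 mol.
Mass of H2 = 3107.9 × 2.016 = 6265.6 g = 6.266 kg.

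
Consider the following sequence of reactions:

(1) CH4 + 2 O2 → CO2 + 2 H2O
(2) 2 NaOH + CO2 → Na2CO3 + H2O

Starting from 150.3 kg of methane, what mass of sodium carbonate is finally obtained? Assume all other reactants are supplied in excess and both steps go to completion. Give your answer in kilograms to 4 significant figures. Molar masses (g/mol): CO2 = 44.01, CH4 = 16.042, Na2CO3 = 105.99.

993.0 kg

150.3 kg = 150300 g.
n(CH4) = 150300 / 16.042 = 9369.2 mol.
Step 1 gives a 1:1 ratio of CH4 to CO2, so n(CO2) = 9369.2 mol.
In step 2 the CO2:Na2CO3 ratio is 1:1, so n(Na2CO3) = 9369.2 mol.
Mass of Na2CO3 = 9369.2 × 105.99 = 993040 g = 993.0 kg.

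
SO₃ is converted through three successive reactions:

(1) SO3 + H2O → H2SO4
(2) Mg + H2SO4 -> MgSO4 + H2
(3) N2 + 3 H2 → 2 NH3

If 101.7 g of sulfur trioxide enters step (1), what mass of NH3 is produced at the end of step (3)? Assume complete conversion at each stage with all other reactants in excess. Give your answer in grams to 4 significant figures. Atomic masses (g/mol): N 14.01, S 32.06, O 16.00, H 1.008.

14.43 g

M(SO3) = 32.06 + 3(16.00) = 80.06 g/mol.
M(NH3) = 14.01 + 3(1.008) = 17.034 g/mol.
n(SO3) = 101.7 / 80.06 = 1.2703 mol.
Reaction (1): SO3→H2SO4 ratio 1:1 ⇒ n(H2SO4) = 1.2703 mol.
Reaction (2): H2SO4→H2 ratio 1:1 ⇒ n(H2) = 1.2703 mol.
Reaction (3): H2→NH3 ratio 3:2 ⇒ n(NH3) = 0.84686 mol.
Mass of NH3 = 0.84686 × 17.034 = 14.425 g.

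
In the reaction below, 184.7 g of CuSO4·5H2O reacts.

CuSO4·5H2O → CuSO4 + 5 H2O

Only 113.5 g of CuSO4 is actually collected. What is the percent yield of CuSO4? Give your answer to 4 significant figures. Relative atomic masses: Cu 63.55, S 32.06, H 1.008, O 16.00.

M(CuSO4·5H2O) = 63.55 + 32.06 + 9(16.00) + 10(1.008) = 249.69 g/mol.
M(CuSO4) = 63.55 + 32.06 + 4(16.00) = 159.61 g/mol.
n(CuSO4·5H2O) = 184.70 g / 249.69 g/mol = 0.73972 mol.
From the equation the CuSO4·5H2O:CuSO4 mole ratio is 1:1, so n(CuSO4) = 0.73972 × 1/1 = 0.73972 mol.
Mass of CuSO4 = 0.73972 mol × 159.61 g/mol = 118.07 g.
This is the theoretical yield. Percent yield = 113.5 g / 118.07 g × 100% = 96.132%.

96.13 %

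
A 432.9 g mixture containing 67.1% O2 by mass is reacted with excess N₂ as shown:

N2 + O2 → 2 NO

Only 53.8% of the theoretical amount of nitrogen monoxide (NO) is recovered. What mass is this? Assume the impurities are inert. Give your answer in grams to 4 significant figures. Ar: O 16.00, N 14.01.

293.1 g

Pure O2 available = 432.9 g × 0.671 = 290.48 g.
M(O2) = 2(16.00) = 32.00 g/mol.
M(NO) = 14.01 + 16.00 = 30.01 g/mol.
n(O2) = 290.48 g / 32.00 g/mol = 9.0774 mol.
From the equation the O2:NO mole ratio is 1:2, so n(NO) = 9.0774 × 2/1 = 18.155 mol.
Mass of NO = 18.155 mol × 30.01 g/mol = 544.82 g.
Actual mass collected = 544.82 g × 0.538 = 293.12 g.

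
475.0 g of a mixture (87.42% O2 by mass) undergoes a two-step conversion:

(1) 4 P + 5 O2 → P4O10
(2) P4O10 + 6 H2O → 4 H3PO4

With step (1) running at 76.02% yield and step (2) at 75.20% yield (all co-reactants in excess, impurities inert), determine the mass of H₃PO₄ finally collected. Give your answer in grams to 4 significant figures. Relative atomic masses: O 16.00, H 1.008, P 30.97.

581.6 g

Pure O2 = 475.0 × 0.8742 = 415.25 g.
M(O2) = 2(16.00) = 32.00 g/mol.
M(H3PO4) = 3(1.008) + 30.97 + 4(16.00) = 97.994 g/mol.
n(O2) = 415.25 / 32.00 = 12.976 mol.
Step 1 (O2:P4O10 = 5:1): theoretical n(P4O10) = 2.5953 mol; at 76.02% yield, n(P4O10) = 1.9729 mol.
Step 2 (P4O10:H3PO4 = 1:4): theoretical n(H3PO4) = 7.8917 mol, so theoretical mass = 7.8917 × 97.994 = 773.34 g.
At 75.20% yield, actual mass of H3PO4 = 773.34 × 0.7520 = 581.55 g.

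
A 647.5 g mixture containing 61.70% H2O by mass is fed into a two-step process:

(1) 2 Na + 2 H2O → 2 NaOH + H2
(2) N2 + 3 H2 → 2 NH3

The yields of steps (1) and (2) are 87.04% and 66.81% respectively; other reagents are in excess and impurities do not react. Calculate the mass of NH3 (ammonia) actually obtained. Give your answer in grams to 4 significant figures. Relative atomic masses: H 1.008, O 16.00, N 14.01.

Pure H2O = 647.5 × 0.6170 = 399.51 g.
M(H2O) = 2(1.008) + 16.00 = 18.016 g/mol.
M(NH3) = 14.01 + 3(1.008) = 17.034 g/mol.
n(H2O) = 399.51 / 18.016 = 22.175 mol.
Step 1 (H2O:H2 = 2:1): theoretical n(H2) = 11.088 mol; at 87.04% yield, n(H2) = 9.6506 mol.
Step 2 (H2:NH3 = 3:2): theoretical n(NH3) = 6.4338 mol, so theoretical mass = 6.4338 × 17.034 = 109.59 g.
At 66.81% yield, actual mass of NH3 = 109.59 × 0.6681 = 73.219 g.

73.22 g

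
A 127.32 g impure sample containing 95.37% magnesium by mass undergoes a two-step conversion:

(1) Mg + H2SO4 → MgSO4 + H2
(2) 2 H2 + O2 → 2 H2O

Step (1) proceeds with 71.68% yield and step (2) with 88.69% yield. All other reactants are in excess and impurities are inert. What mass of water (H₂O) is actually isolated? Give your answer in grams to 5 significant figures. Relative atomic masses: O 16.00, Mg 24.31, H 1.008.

Pure Mg = 127.32 × 0.9537 = 121.425 g.
M(Mg) = 24.31 g/mol.
M(H2O) = 2(1.008) + 16.00 = 18.016 g/mol.
n(Mg) = 121.425 / 24.31 = 4.99486 mol.
Step 1 (Mg:H2 = 1:1): theoretical n(H2) = 4.99486 mol; at 71.68% yield, n(H2) = 3.58032 mol.
Step 2 (H2:H2O = 2:2): theoretical n(H2O) = 3.58032 mol, so theoretical mass = 3.58032 × 18.016 = 64.5030 g.
At 88.69% yield, actual mass of H2O = 64.5030 × 0.8869 = 57.2077 g.

57.208 g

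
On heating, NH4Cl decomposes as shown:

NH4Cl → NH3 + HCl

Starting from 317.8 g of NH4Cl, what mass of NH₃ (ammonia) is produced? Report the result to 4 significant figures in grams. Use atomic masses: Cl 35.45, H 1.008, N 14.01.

101.2 g

M(NH4Cl) = 14.01 + 4(1.008) + 35.45 = 53.492 g/mol.
M(NH3) = 14.01 + 3(1.008) = 17.034 g/mol.
n(NH4Cl) = 317.80 g / 53.492 g/mol = 5.9411 mol.
From the equation the NH4Cl:NH3 mole ratio is 1:1, so n(NH3) = 5.9411 × 1/1 = 5.9411 mol.
Mass of NH3 = 5.9411 mol × 17.034 g/mol = 101.20 g.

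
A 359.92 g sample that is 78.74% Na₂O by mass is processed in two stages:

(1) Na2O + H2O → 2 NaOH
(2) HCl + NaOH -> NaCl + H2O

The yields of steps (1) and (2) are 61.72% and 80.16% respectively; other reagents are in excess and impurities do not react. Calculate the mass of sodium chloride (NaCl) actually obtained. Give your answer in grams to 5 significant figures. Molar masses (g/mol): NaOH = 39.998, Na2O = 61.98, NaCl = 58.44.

Pure Na2O = 359.92 × 0.7874 = 283.401 g.
n(Na2O) = 283.401 / 61.98 = 4.57246 mol.
Step 1 (Na2O:NaOH = 1:2): theoretical n(NaOH) = 9.14492 mol; at 61.72% yield, n(NaOH) = 5.64424 mol.
Step 2 (NaOH:NaCl = 1:1): theoretical n(NaCl) = 5.64424 mol, so theoretical mass = 5.64424 × 58.44 = 329.850 g.
At 80.16% yield, actual mass of NaCl = 329.850 × 0.8016 = 264.407 g.

264.41 g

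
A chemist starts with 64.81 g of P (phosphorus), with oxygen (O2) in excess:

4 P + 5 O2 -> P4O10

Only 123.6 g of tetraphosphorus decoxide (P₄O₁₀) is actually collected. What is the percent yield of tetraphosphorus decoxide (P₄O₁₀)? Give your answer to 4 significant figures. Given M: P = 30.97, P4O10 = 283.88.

n(P) = 64.810 g / 30.97 g/mol = 2.0927 mol.
From the equation the P:P4O10 mole ratio is 4:1, so n(P4O10) = 2.0927 × 1/4 = 0.52317 mol.
Mass of P4O10 = 0.52317 mol × 283.88 g/mol = 148.52 g.
This is the theoretical yield. Percent yield = 123.6 g / 148.52 g × 100% = 83.223%.

83.22 %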